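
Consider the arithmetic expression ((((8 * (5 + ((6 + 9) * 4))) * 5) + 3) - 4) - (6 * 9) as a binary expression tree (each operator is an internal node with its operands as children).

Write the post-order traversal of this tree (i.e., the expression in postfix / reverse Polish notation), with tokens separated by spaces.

8 5 6 9 + 4 * + * 5 * 3 + 4 - 6 9 * -

Post-order on an expression tree gives postfix notation: for each operator, emit left operand, right operand, then the operator.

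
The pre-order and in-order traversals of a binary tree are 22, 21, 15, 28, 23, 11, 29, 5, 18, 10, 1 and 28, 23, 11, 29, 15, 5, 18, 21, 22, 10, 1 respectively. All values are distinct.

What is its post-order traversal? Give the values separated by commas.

29, 11, 23, 28, 18, 5, 15, 21, 1, 10, 22

The first element of pre-order is the root; it splits in-order into left and right subtrees.
Root 22: left subtree has 8 nodes {28, 23, 11, 29, 15, 5, 18, 21}, right has 2 {10, 1}.
  Root 21: left subtree has 7 nodes {28, 23, 11, 29, 15, 5, 18}, right has 0 { }.
    Root 15: left subtree has 4 nodes {28, 23, 11, 29}, right has 2 {5, 18}.
      Root 28: left subtree has 0 nodes { }, right has 3 {23, 11, 29}.
        Root 23: left subtree has 0 nodes { }, right has 2 {11, 29}.
          Root 11: left subtree has 0 nodes { }, right has 1 {29}.
      Root 5: left subtree has 0 nodes { }, right has 1 {18}.
  Root 10: left subtree has 0 nodes { }, right has 1 {1}.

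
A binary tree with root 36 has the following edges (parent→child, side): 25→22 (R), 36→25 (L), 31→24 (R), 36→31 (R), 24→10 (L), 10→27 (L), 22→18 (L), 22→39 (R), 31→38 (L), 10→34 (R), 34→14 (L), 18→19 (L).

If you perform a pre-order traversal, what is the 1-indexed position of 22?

Pre-order visits the node, then its left subtree, then its right subtree.
Visit 36.
At 36: go left to 25.
  Visit 25.
  At 25: no left child.
  At 25: go right to 22.
    Visit 22.
    At 22: go left to 18.
      Visit 18.
      At 18: go left to 19.
        19 is a leaf — visit 19.
      At 18: no right child.
    At 22: go right to 39.
      39 is a leaf — visit 39.
At 36: go right to 31.
  Visit 31.
  At 31: go left to 38.
    38 is a leaf — visit 38.
  At 31: go right to 24.
    Visit 24.
    At 24: go left to 10.
      Visit 10.
      At 10: go left to 27.
        27 is a leaf — visit 27.
      At 10: go right to 34.
        Visit 34.
        At 34: go left to 14.
          14 is a leaf — visit 14.
        At 34: no right child.
    At 24: no right child.
Full pre-order sequence: 36, 25, 22, 18, 19, 39, 31, 38, 24, 10, 27, 34, 14.

3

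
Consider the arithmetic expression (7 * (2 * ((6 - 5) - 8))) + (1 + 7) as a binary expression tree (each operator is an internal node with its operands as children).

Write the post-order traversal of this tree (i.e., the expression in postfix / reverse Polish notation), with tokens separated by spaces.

7 2 6 5 - 8 - * * 1 7 + +

Post-order on an expression tree gives postfix notation: for each operator, emit left operand, right operand, then the operator.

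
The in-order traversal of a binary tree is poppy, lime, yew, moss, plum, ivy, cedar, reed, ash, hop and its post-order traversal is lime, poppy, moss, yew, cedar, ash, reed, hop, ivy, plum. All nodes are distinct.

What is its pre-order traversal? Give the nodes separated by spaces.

The last element of post-order is the root; it splits in-order into left and right subtrees.
Root plum: left subtree has 4 nodes {poppy, lime, yew, moss}, right has 5 {ivy, cedar, reed, ash, hop}.
  Root yew: left subtree has 2 nodes {poppy, lime}, right has 1 {moss}.
    Root poppy: left subtree has 0 nodes { }, right has 1 {lime}.
  Root ivy: left subtree has 0 nodes { }, right has 4 {cedar, reed, ash, hop}.
    Root hop: left subtree has 3 nodes {cedar, reed, ash}, right has 0 { }.
      Root reed: left subtree has 1 node {cedar}, right has 1 {ash}.

plum yew poppy lime moss ivy hop reed cedar ash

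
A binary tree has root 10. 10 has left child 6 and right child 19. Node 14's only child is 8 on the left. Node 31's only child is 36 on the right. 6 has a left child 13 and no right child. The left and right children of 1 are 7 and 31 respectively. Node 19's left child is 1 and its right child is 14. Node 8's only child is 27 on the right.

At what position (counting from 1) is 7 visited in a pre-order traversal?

6

Pre-order visits the node, then its left subtree, then its right subtree.
Visit 10.
At 10: go left to 6.
  Visit 6.
  At 6: go left to 13.
    13 is a leaf — visit 13.
  At 6: no right child.
At 10: go right to 19.
  Visit 19.
  At 19: go left to 1.
    Visit 1.
    At 1: go left to 7.
      7 is a leaf — visit 7.
    At 1: go right to 31.
      Visit 31.
      At 31: no left child.
      At 31: go right to 36.
        36 is a leaf — visit 36.
  At 19: go right to 14.
    Visit 14.
    At 14: go left to 8.
      Visit 8.
      At 8: no left child.
      At 8: go right to 27.
        27 is a leaf — visit 27.
    At 14: no right child.
Full pre-order sequence: 10, 6, 13, 19, 1, 7, 31, 36, 14, 8, 27.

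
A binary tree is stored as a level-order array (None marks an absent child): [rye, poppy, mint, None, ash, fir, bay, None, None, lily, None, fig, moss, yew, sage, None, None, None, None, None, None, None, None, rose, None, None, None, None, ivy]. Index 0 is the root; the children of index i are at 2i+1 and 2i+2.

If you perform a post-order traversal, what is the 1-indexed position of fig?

5

Post-order visits the left subtree, then the right subtree, then the node.
At rye: go left to poppy.
  At poppy: no left child.
  At poppy: go right to ash.
    At ash: go left to lily.
      lily is a leaf — visit lily.
    At ash: no right child.
    Visit ash.
  Visit poppy.
At rye: go right to mint.
  At mint: go left to fir.
    At fir: go left to fig.
      At fig: go left to rose.
        rose is a leaf — visit rose.
      At fig: no right child.
      Visit fig.
    At fir: go right to moss.
      moss is a leaf — visit moss.
    Visit fir.
  At mint: go right to bay.
    At bay: go left to yew.
      At yew: no left child.
      At yew: go right to ivy.
        ivy is a leaf — visit ivy.
      Visit yew.
    At bay: go right to sage.
      sage is a leaf — visit sage.
    Visit bay.
  Visit mint.
Visit rye.
Full post-order sequence: lily, ash, poppy, rose, fig, moss, fir, ivy, yew, sage, bay, mint, rye.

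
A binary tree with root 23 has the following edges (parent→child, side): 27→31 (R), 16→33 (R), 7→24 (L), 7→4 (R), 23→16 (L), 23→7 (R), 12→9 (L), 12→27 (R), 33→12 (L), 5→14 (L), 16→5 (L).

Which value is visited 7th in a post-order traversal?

33

Post-order visits the left subtree, then the right subtree, then the node.
At 23: go left to 16.
  At 16: go left to 5.
    At 5: go left to 14.
      14 is a leaf — visit 14.
    At 5: no right child.
    Visit 5.
  At 16: go right to 33.
    At 33: go left to 12.
      At 12: go left to 9.
        9 is a leaf — visit 9.
      At 12: go right to 27.
        At 27: no left child.
        At 27: go right to 31.
          31 is a leaf — visit 31.
        Visit 27.
      Visit 12.
    At 33: no right child.
    Visit 33.
  Visit 16.
At 23: go right to 7.
  At 7: go left to 24.
    24 is a leaf — visit 24.
  At 7: go right to 4.
    4 is a leaf — visit 4.
  Visit 7.
Visit 23.
Full post-order sequence: 14, 5, 9, 31, 27, 12, 33, 16, 24, 4, 7, 23.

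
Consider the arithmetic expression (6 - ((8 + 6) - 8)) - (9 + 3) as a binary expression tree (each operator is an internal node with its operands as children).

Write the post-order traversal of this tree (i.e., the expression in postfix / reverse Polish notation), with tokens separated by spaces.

Post-order on an expression tree gives postfix notation: for each operator, emit left operand, right operand, then the operator.

6 8 6 + 8 - - 9 3 + -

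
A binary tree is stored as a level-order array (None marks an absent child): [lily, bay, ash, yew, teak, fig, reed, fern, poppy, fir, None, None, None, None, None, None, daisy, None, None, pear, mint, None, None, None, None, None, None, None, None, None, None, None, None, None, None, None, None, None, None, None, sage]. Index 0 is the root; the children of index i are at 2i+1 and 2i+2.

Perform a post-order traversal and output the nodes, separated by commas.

daisy, fern, poppy, yew, sage, pear, mint, fir, teak, bay, fig, reed, ash, lily

Post-order visits the left subtree, then the right subtree, then the node.
At lily: go left to bay.
  At bay: go left to yew.
    At yew: go left to fern.
      At fern: no left child.
      At fern: go right to daisy.
        daisy is a leaf — visit daisy.
      Visit fern.
    At yew: go right to poppy.
      poppy is a leaf — visit poppy.
    Visit yew.
  At bay: go right to teak.
    At teak: go left to fir.
      At fir: go left to pear.
        At pear: no left child.
        At pear: go right to sage.
          sage is a leaf — visit sage.
        Visit pear.
      At fir: go right to mint.
        mint is a leaf — visit mint.
      Visit fir.
    At teak: no right child.
    Visit teak.
  Visit bay.
At lily: go right to ash.
  At ash: go left to fig.
    fig is a leaf — visit fig.
  At ash: go right to reed.
    reed is a leaf — visit reed.
  Visit ash.
Visit lily.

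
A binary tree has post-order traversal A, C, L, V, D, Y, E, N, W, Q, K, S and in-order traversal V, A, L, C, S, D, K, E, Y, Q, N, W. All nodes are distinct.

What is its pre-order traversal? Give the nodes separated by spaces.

S V L A C K D Q E Y W N

The last element of post-order is the root; it splits in-order into left and right subtrees.
Root S: left subtree has 4 nodes {V, A, L, C}, right has 7 {D, K, E, Y, Q, N, W}.
  Root V: left subtree has 0 nodes { }, right has 3 {A, L, C}.
    Root L: left subtree has 1 node {A}, right has 1 {C}.
  Root K: left subtree has 1 node {D}, right has 5 {E, Y, Q, N, W}.
    Root Q: left subtree has 2 nodes {E, Y}, right has 2 {N, W}.
      Root E: left subtree has 0 nodes { }, right has 1 {Y}.
      Root W: left subtree has 1 node {N}, right has 0 { }.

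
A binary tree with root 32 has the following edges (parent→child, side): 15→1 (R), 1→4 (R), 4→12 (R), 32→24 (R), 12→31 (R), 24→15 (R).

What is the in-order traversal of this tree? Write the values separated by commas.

32, 24, 15, 1, 4, 12, 31

In-order visits the left subtree, then the node, then the right subtree.
At 32: no left child.
Visit 32.
At 32: go right to 24.
  At 24: no left child.
  Visit 24.
  At 24: go right to 15.
    At 15: no left child.
    Visit 15.
    At 15: go right to 1.
      At 1: no left child.
      Visit 1.
      At 1: go right to 4.
        At 4: no left child.
        Visit 4.
        At 4: go right to 12.
          At 12: no left child.
          Visit 12.
          At 12: go right to 31.
            31 is a leaf — visit 31.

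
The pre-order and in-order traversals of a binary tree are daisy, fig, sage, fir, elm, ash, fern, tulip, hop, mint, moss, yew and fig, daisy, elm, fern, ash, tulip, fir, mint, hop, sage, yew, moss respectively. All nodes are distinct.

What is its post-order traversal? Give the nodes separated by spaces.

The first element of pre-order is the root; it splits in-order into left and right subtrees.
Root daisy: left subtree has 1 node {fig}, right has 10 {elm, fern, ash, tulip, fir, mint, hop, sage, yew, moss}.
  Root sage: left subtree has 7 nodes {elm, fern, ash, tulip, fir, mint, hop}, right has 2 {yew, moss}.
    Root fir: left subtree has 4 nodes {elm, fern, ash, tulip}, right has 2 {mint, hop}.
      Root elm: left subtree has 0 nodes { }, right has 3 {fern, ash, tulip}.
        Root ash: left subtree has 1 node {fern}, right has 1 {tulip}.
      Root hop: left subtree has 1 node {mint}, right has 0 { }.
    Root moss: left subtree has 1 node {yew}, right has 0 { }.

fig fern tulip ash elm mint hop fir yew moss sage daisy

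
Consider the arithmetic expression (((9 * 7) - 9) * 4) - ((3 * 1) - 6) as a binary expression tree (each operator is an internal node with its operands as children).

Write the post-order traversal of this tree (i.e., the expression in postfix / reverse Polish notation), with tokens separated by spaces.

Post-order on an expression tree gives postfix notation: for each operator, emit left operand, right operand, then the operator.

9 7 * 9 - 4 * 3 1 * 6 - -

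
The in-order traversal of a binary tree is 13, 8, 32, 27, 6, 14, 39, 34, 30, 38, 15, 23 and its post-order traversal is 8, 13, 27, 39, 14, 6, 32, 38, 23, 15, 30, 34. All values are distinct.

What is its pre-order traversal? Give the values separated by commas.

The last element of post-order is the root; it splits in-order into left and right subtrees.
Root 34: left subtree has 7 nodes {13, 8, 32, 27, 6, 14, 39}, right has 4 {30, 38, 15, 23}.
  Root 32: left subtree has 2 nodes {13, 8}, right has 4 {27, 6, 14, 39}.
    Root 13: left subtree has 0 nodes { }, right has 1 {8}.
    Root 6: left subtree has 1 node {27}, right has 2 {14, 39}.
      Root 14: left subtree has 0 nodes { }, right has 1 {39}.
  Root 30: left subtree has 0 nodes { }, right has 3 {38, 15, 23}.
    Root 15: left subtree has 1 node {38}, right has 1 {23}.

34, 32, 13, 8, 6, 27, 14, 39, 30, 15, 38, 23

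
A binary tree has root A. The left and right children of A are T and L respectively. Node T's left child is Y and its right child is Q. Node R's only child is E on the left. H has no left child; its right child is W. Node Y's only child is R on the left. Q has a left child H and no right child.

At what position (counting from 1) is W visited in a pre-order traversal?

8

Pre-order visits the node, then its left subtree, then its right subtree.
Visit A.
At A: go left to T.
  Visit T.
  At T: go left to Y.
    Visit Y.
    At Y: go left to R.
      Visit R.
      At R: go left to E.
        E is a leaf — visit E.
      At R: no right child.
    At Y: no right child.
  At T: go right to Q.
    Visit Q.
    At Q: go left to H.
      Visit H.
      At H: no left child.
      At H: go right to W.
        W is a leaf — visit W.
    At Q: no right child.
At A: go right to L.
  L is a leaf — visit L.
Full pre-order sequence: A, T, Y, R, E, Q, H, W, L.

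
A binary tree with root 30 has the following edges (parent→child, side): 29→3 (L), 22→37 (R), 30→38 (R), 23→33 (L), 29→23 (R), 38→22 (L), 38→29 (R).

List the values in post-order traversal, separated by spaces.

Post-order visits the left subtree, then the right subtree, then the node.
At 30: no left child.
At 30: go right to 38.
  At 38: go left to 22.
    At 22: no left child.
    At 22: go right to 37.
      37 is a leaf — visit 37.
    Visit 22.
  At 38: go right to 29.
    At 29: go left to 3.
      3 is a leaf — visit 3.
    At 29: go right to 23.
      At 23: go left to 33.
        33 is a leaf — visit 33.
      At 23: no right child.
      Visit 23.
    Visit 29.
  Visit 38.
Visit 30.

37 22 3 33 23 29 38 30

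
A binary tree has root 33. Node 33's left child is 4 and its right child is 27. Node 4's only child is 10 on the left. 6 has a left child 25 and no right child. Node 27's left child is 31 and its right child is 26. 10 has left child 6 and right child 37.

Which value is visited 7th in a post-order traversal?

26

Post-order visits the left subtree, then the right subtree, then the node.
At 33: go left to 4.
  At 4: go left to 10.
    At 10: go left to 6.
      At 6: go left to 25.
        25 is a leaf — visit 25.
      At 6: no right child.
      Visit 6.
    At 10: go right to 37.
      37 is a leaf — visit 37.
    Visit 10.
  At 4: no right child.
  Visit 4.
At 33: go right to 27.
  At 27: go left to 31.
    31 is a leaf — visit 31.
  At 27: go right to 26.
    26 is a leaf — visit 26.
  Visit 27.
Visit 33.
Full post-order sequence: 25, 6, 37, 10, 4, 31, 26, 27, 33.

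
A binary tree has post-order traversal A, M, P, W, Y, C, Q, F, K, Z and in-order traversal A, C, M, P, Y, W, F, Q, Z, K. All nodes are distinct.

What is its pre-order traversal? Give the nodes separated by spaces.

Z F C A Y P M W Q K

The last element of post-order is the root; it splits in-order into left and right subtrees.
Root Z: left subtree has 8 nodes {A, C, M, P, Y, W, F, Q}, right has 1 {K}.
  Root F: left subtree has 6 nodes {A, C, M, P, Y, W}, right has 1 {Q}.
    Root C: left subtree has 1 node {A}, right has 4 {M, P, Y, W}.
      Root Y: left subtree has 2 nodes {M, P}, right has 1 {W}.
        Root P: left subtree has 1 node {M}, right has 0 { }.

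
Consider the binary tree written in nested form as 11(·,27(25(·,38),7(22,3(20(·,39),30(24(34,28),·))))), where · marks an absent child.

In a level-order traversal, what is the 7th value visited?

Level-order visits nodes level by level from the root, left to right within each level.
Level 0: 11
Level 1: 27
Level 2: 25, 7
Level 3: 38, 22, 3
Level 4: 20, 30
Level 5: 39, 24
Level 6: 34, 28
Full level-order sequence: 11, 27, 25, 7, 38, 22, 3, 20, 30, 39, 24, 34, 28.

3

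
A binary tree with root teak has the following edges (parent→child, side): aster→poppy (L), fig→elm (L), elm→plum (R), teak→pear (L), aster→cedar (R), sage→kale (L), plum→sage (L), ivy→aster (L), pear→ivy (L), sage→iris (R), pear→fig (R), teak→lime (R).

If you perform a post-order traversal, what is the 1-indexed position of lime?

Post-order visits the left subtree, then the right subtree, then the node.
At teak: go left to pear.
  At pear: go left to ivy.
    At ivy: go left to aster.
      At aster: go left to poppy.
        poppy is a leaf — visit poppy.
      At aster: go right to cedar.
        cedar is a leaf — visit cedar.
      Visit aster.
    At ivy: no right child.
    Visit ivy.
  At pear: go right to fig.
    At fig: go left to elm.
      At elm: no left child.
      At elm: go right to plum.
        At plum: go left to sage.
          At sage: go left to kale.
            kale is a leaf — visit kale.
          At sage: go right to iris.
            iris is a leaf — visit iris.
          Visit sage.
        At plum: no right child.
        Visit plum.
      Visit elm.
    At fig: no right child.
    Visit fig.
  Visit pear.
At teak: go right to lime.
  lime is a leaf — visit lime.
Visit teak.
Full post-order sequence: poppy, cedar, aster, ivy, kale, iris, sage, plum, elm, fig, pear, lime, teak.

12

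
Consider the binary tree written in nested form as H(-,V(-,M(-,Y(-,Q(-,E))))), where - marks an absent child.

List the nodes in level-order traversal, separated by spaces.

Level-order visits nodes level by level from the root, left to right within each level.
Level 0: H
Level 1: V
Level 2: M
Level 3: Y
Level 4: Q
Level 5: E

H V M Y Q E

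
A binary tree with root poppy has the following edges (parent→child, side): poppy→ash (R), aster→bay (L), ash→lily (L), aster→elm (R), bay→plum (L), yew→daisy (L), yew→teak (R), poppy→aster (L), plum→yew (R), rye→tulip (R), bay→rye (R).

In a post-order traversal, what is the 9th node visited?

aster

Post-order visits the left subtree, then the right subtree, then the node.
At poppy: go left to aster.
  At aster: go left to bay.
    At bay: go left to plum.
      At plum: no left child.
      At plum: go right to yew.
        At yew: go left to daisy.
          daisy is a leaf — visit daisy.
        At yew: go right to teak.
          teak is a leaf — visit teak.
        Visit yew.
      Visit plum.
    At bay: go right to rye.
      At rye: no left child.
      At rye: go right to tulip.
        tulip is a leaf — visit tulip.
      Visit rye.
    Visit bay.
  At aster: go right to elm.
    elm is a leaf — visit elm.
  Visit aster.
At poppy: go right to ash.
  At ash: go left to lily.
    lily is a leaf — visit lily.
  At ash: no right child.
  Visit ash.
Visit poppy.
Full post-order sequence: daisy, teak, yew, plum, tulip, rye, bay, elm, aster, lily, ash, poppy.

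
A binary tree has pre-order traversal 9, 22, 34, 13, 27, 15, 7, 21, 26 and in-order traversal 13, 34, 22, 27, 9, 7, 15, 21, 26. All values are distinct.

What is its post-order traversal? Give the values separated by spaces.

13 34 27 22 7 26 21 15 9

The first element of pre-order is the root; it splits in-order into left and right subtrees.
Root 9: left subtree has 4 nodes {13, 34, 22, 27}, right has 4 {7, 15, 21, 26}.
  Root 22: left subtree has 2 nodes {13, 34}, right has 1 {27}.
    Root 34: left subtree has 1 node {13}, right has 0 { }.
  Root 15: left subtree has 1 node {7}, right has 2 {21, 26}.
    Root 21: left subtree has 0 nodes { }, right has 1 {26}.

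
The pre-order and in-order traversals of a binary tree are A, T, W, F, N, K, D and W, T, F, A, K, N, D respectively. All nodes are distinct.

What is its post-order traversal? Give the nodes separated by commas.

W, F, T, K, D, N, A

The first element of pre-order is the root; it splits in-order into left and right subtrees.
Root A: left subtree has 3 nodes {W, T, F}, right has 3 {K, N, D}.
  Root T: left subtree has 1 node {W}, right has 1 {F}.
  Root N: left subtree has 1 node {K}, right has 1 {D}.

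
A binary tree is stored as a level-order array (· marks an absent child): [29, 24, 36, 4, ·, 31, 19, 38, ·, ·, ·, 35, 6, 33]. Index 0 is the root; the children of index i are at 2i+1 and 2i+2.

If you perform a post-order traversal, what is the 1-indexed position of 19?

Post-order visits the left subtree, then the right subtree, then the node.
At 29: go left to 24.
  At 24: go left to 4.
    At 4: go left to 38.
      38 is a leaf — visit 38.
    At 4: no right child.
    Visit 4.
  At 24: no right child.
  Visit 24.
At 29: go right to 36.
  At 36: go left to 31.
    At 31: go left to 35.
      35 is a leaf — visit 35.
    At 31: go right to 6.
      6 is a leaf — visit 6.
    Visit 31.
  At 36: go right to 19.
    At 19: go left to 33.
      33 is a leaf — visit 33.
    At 19: no right child.
    Visit 19.
  Visit 36.
Visit 29.
Full post-order sequence: 38, 4, 24, 35, 6, 31, 33, 19, 36, 29.

8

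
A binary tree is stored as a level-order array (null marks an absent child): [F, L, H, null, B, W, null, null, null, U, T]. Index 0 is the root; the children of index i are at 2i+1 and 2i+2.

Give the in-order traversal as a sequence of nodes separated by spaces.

In-order visits the left subtree, then the node, then the right subtree.
At F: go left to L.
  At L: no left child.
  Visit L.
  At L: go right to B.
    At B: go left to U.
      U is a leaf — visit U.
    Visit B.
    At B: go right to T.
      T is a leaf — visit T.
Visit F.
At F: go right to H.
  At H: go left to W.
    W is a leaf — visit W.
  Visit H.
  At H: no right child.

L U B T F W H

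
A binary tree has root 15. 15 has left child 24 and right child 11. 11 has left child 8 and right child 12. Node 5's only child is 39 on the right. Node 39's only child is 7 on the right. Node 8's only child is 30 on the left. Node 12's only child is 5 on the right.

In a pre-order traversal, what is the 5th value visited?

30

Pre-order visits the node, then its left subtree, then its right subtree.
Visit 15.
At 15: go left to 24.
  24 is a leaf — visit 24.
At 15: go right to 11.
  Visit 11.
  At 11: go left to 8.
    Visit 8.
    At 8: go left to 30.
      30 is a leaf — visit 30.
    At 8: no right child.
  At 11: go right to 12.
    Visit 12.
    At 12: no left child.
    At 12: go right to 5.
      Visit 5.
      At 5: no left child.
      At 5: go right to 39.
        Visit 39.
        At 39: no left child.
        At 39: go right to 7.
          7 is a leaf — visit 7.
Full pre-order sequence: 15, 24, 11, 8, 30, 12, 5, 39, 7.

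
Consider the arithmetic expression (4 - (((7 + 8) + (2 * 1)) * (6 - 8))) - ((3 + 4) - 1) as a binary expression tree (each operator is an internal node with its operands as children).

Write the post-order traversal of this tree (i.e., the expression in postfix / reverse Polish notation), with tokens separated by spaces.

4 7 8 + 2 1 * + 6 8 - * - 3 4 + 1 - -

Post-order on an expression tree gives postfix notation: for each operator, emit left operand, right operand, then the operator.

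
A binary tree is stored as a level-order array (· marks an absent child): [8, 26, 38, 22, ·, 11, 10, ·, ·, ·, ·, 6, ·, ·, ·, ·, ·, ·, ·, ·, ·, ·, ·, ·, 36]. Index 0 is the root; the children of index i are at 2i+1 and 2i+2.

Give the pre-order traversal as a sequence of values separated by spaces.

8 26 22 38 11 6 36 10

Pre-order visits the node, then its left subtree, then its right subtree.
Visit 8.
At 8: go left to 26.
  Visit 26.
  At 26: go left to 22.
    22 is a leaf — visit 22.
  At 26: no right child.
At 8: go right to 38.
  Visit 38.
  At 38: go left to 11.
    Visit 11.
    At 11: go left to 6.
      Visit 6.
      At 6: no left child.
      At 6: go right to 36.
        36 is a leaf — visit 36.
    At 11: no right child.
  At 38: go right to 10.
    10 is a leaf — visit 10.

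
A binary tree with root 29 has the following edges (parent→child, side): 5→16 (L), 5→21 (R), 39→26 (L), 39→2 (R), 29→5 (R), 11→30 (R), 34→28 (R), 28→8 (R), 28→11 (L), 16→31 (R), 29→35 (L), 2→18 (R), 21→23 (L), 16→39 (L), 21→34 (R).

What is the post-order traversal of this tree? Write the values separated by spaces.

Post-order visits the left subtree, then the right subtree, then the node.
At 29: go left to 35.
  35 is a leaf — visit 35.
At 29: go right to 5.
  At 5: go left to 16.
    At 16: go left to 39.
      At 39: go left to 26.
        26 is a leaf — visit 26.
      At 39: go right to 2.
        At 2: no left child.
        At 2: go right to 18.
          18 is a leaf — visit 18.
        Visit 2.
      Visit 39.
    At 16: go right to 31.
      31 is a leaf — visit 31.
    Visit 16.
  At 5: go right to 21.
    At 21: go left to 23.
      23 is a leaf — visit 23.
    At 21: go right to 34.
      At 34: no left child.
      At 34: go right to 28.
        At 28: go left to 11.
          At 11: no left child.
          At 11: go right to 30.
            30 is a leaf — visit 30.
          Visit 11.
        At 28: go right to 8.
          8 is a leaf — visit 8.
        Visit 28.
      Visit 34.
    Visit 21.
  Visit 5.
Visit 29.

35 26 18 2 39 31 16 23 30 11 8 28 34 21 5 29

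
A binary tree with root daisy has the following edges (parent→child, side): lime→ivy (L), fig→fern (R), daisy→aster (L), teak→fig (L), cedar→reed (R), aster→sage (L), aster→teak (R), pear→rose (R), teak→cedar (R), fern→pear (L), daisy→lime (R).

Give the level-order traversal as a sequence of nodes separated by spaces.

daisy aster lime sage teak ivy fig cedar fern reed pear rose

Level-order visits nodes level by level from the root, left to right within each level.
Level 0: daisy
Level 1: aster, lime
Level 2: sage, teak, ivy
Level 3: fig, cedar
Level 4: fern, reed
Level 5: pear
Level 6: rose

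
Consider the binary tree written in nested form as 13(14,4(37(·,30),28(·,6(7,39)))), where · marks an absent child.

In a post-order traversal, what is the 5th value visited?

39

Post-order visits the left subtree, then the right subtree, then the node.
At 13: go left to 14.
  14 is a leaf — visit 14.
At 13: go right to 4.
  At 4: go left to 37.
    At 37: no left child.
    At 37: go right to 30.
      30 is a leaf — visit 30.
    Visit 37.
  At 4: go right to 28.
    At 28: no left child.
    At 28: go right to 6.
      At 6: go left to 7.
        7 is a leaf — visit 7.
      At 6: go right to 39.
        39 is a leaf — visit 39.
      Visit 6.
    Visit 28.
  Visit 4.
Visit 13.
Full post-order sequence: 14, 30, 37, 7, 39, 6, 28, 4, 13.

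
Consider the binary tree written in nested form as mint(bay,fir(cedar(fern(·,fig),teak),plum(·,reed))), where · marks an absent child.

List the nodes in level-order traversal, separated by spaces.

Level-order visits nodes level by level from the root, left to right within each level.
Level 0: mint
Level 1: bay, fir
Level 2: cedar, plum
Level 3: fern, teak, reed
Level 4: fig

mint bay fir cedar plum fern teak reed fig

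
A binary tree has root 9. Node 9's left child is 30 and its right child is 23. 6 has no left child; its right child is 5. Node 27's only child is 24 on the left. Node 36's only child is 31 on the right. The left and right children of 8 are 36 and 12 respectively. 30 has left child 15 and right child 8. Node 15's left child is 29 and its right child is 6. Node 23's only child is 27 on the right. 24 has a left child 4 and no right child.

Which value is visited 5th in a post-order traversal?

Post-order visits the left subtree, then the right subtree, then the node.
At 9: go left to 30.
  At 30: go left to 15.
    At 15: go left to 29.
      29 is a leaf — visit 29.
    At 15: go right to 6.
      At 6: no left child.
      At 6: go right to 5.
        5 is a leaf — visit 5.
      Visit 6.
    Visit 15.
  At 30: go right to 8.
    At 8: go left to 36.
      At 36: no left child.
      At 36: go right to 31.
        31 is a leaf — visit 31.
      Visit 36.
    At 8: go right to 12.
      12 is a leaf — visit 12.
    Visit 8.
  Visit 30.
At 9: go right to 23.
  At 23: no left child.
  At 23: go right to 27.
    At 27: go left to 24.
      At 24: go left to 4.
        4 is a leaf — visit 4.
      At 24: no right child.
      Visit 24.
    At 27: no right child.
    Visit 27.
  Visit 23.
Visit 9.
Full post-order sequence: 29, 5, 6, 15, 31, 36, 12, 8, 30, 4, 24, 27, 23, 9.

31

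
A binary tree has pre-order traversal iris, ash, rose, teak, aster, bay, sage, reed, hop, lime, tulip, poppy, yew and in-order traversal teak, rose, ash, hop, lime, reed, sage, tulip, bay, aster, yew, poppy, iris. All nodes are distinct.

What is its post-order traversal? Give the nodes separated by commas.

teak, rose, lime, hop, reed, tulip, sage, bay, yew, poppy, aster, ash, iris

The first element of pre-order is the root; it splits in-order into left and right subtrees.
Root iris: left subtree has 12 nodes {teak, rose, ash, hop, lime, reed, sage, tulip, bay, aster, yew, poppy}, right has 0 { }.
  Root ash: left subtree has 2 nodes {teak, rose}, right has 9 {hop, lime, reed, sage, tulip, bay, aster, yew, poppy}.
    Root rose: left subtree has 1 node {teak}, right has 0 { }.
    Root aster: left subtree has 6 nodes {hop, lime, reed, sage, tulip, bay}, right has 2 {yew, poppy}.
      Root bay: left subtree has 5 nodes {hop, lime, reed, sage, tulip}, right has 0 { }.
        Root sage: left subtree has 3 nodes {hop, lime, reed}, right has 1 {tulip}.
          Root reed: left subtree has 2 nodes {hop, lime}, right has 0 { }.
            Root hop: left subtree has 0 nodes { }, right has 1 {lime}.
      Root poppy: left subtree has 1 node {yew}, right has 0 { }.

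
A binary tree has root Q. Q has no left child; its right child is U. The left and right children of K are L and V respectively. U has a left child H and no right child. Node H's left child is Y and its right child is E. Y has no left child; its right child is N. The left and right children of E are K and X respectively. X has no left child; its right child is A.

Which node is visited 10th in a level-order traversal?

V

Level-order visits nodes level by level from the root, left to right within each level.
Level 0: Q
Level 1: U
Level 2: H
Level 3: Y, E
Level 4: N, K, X
Level 5: L, V, A
Full level-order sequence: Q, U, H, Y, E, N, K, X, L, V, A.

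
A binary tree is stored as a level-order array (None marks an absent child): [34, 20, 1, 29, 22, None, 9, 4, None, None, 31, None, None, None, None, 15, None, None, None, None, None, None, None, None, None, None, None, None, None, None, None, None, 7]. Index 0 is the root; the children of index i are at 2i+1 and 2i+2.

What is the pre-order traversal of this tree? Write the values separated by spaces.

34 20 29 4 15 7 22 31 1 9

Pre-order visits the node, then its left subtree, then its right subtree.
Visit 34.
At 34: go left to 20.
  Visit 20.
  At 20: go left to 29.
    Visit 29.
    At 29: go left to 4.
      Visit 4.
      At 4: go left to 15.
        Visit 15.
        At 15: no left child.
        At 15: go right to 7.
          7 is a leaf — visit 7.
      At 4: no right child.
    At 29: no right child.
  At 20: go right to 22.
    Visit 22.
    At 22: no left child.
    At 22: go right to 31.
      31 is a leaf — visit 31.
At 34: go right to 1.
  Visit 1.
  At 1: no left child.
  At 1: go right to 9.
    9 is a leaf — visit 9.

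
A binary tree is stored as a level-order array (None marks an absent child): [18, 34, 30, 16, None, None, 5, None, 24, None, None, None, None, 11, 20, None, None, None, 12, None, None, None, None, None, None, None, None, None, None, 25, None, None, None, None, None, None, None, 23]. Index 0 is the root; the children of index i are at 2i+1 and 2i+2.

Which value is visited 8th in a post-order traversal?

Post-order visits the left subtree, then the right subtree, then the node.
At 18: go left to 34.
  At 34: go left to 16.
    At 16: no left child.
    At 16: go right to 24.
      At 24: no left child.
      At 24: go right to 12.
        At 12: go left to 23.
          23 is a leaf — visit 23.
        At 12: no right child.
        Visit 12.
      Visit 24.
    Visit 16.
  At 34: no right child.
  Visit 34.
At 18: go right to 30.
  At 30: no left child.
  At 30: go right to 5.
    At 5: go left to 11.
      11 is a leaf — visit 11.
    At 5: go right to 20.
      At 20: go left to 25.
        25 is a leaf — visit 25.
      At 20: no right child.
      Visit 20.
    Visit 5.
  Visit 30.
Visit 18.
Full post-order sequence: 23, 12, 24, 16, 34, 11, 25, 20, 5, 30, 18.

20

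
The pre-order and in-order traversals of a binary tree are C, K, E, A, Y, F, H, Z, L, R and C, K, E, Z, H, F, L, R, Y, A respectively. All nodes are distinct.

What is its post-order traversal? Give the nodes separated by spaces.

Z H R L F Y A E K C

The first element of pre-order is the root; it splits in-order into left and right subtrees.
Root C: left subtree has 0 nodes { }, right has 9 {K, E, Z, H, F, L, R, Y, A}.
  Root K: left subtree has 0 nodes { }, right has 8 {E, Z, H, F, L, R, Y, A}.
    Root E: left subtree has 0 nodes { }, right has 7 {Z, H, F, L, R, Y, A}.
      Root A: left subtree has 6 nodes {Z, H, F, L, R, Y}, right has 0 { }.
        Root Y: left subtree has 5 nodes {Z, H, F, L, R}, right has 0 { }.
          Root F: left subtree has 2 nodes {Z, H}, right has 2 {L, R}.
            Root H: left subtree has 1 node {Z}, right has 0 { }.
            Root L: left subtree has 0 nodes { }, right has 1 {R}.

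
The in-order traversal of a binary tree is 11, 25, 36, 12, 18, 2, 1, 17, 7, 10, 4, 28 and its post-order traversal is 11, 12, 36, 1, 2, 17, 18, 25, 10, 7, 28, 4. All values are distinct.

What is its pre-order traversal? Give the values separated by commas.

4, 7, 25, 11, 18, 36, 12, 17, 2, 1, 10, 28

The last element of post-order is the root; it splits in-order into left and right subtrees.
Root 4: left subtree has 10 nodes {11, 25, 36, 12, 18, 2, 1, 17, 7, 10}, right has 1 {28}.
  Root 7: left subtree has 8 nodes {11, 25, 36, 12, 18, 2, 1, 17}, right has 1 {10}.
    Root 25: left subtree has 1 node {11}, right has 6 {36, 12, 18, 2, 1, 17}.
      Root 18: left subtree has 2 nodes {36, 12}, right has 3 {2, 1, 17}.
        Root 36: left subtree has 0 nodes { }, right has 1 {12}.
        Root 17: left subtree has 2 nodes {2, 1}, right has 0 { }.
          Root 2: left subtree has 0 nodes { }, right has 1 {1}.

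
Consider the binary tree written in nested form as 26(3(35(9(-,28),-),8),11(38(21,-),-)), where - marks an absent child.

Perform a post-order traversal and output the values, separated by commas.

28, 9, 35, 8, 3, 21, 38, 11, 26

Post-order visits the left subtree, then the right subtree, then the node.
At 26: go left to 3.
  At 3: go left to 35.
    At 35: go left to 9.
      At 9: no left child.
      At 9: go right to 28.
        28 is a leaf — visit 28.
      Visit 9.
    At 35: no right child.
    Visit 35.
  At 3: go right to 8.
    8 is a leaf — visit 8.
  Visit 3.
At 26: go right to 11.
  At 11: go left to 38.
    At 38: go left to 21.
      21 is a leaf — visit 21.
    At 38: no right child.
    Visit 38.
  At 11: no right child.
  Visit 11.
Visit 26.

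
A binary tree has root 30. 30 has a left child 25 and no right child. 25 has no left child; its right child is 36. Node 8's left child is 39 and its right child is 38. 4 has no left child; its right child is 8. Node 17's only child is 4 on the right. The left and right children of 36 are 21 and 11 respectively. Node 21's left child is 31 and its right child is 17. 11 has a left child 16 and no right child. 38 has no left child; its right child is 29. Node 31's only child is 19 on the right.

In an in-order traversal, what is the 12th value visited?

16

In-order visits the left subtree, then the node, then the right subtree.
At 30: go left to 25.
  At 25: no left child.
  Visit 25.
  At 25: go right to 36.
    At 36: go left to 21.
      At 21: go left to 31.
        At 31: no left child.
        Visit 31.
        At 31: go right to 19.
          19 is a leaf — visit 19.
      Visit 21.
      At 21: go right to 17.
        At 17: no left child.
        Visit 17.
        At 17: go right to 4.
          At 4: no left child.
          Visit 4.
          At 4: go right to 8.
            At 8: go left to 39.
              39 is a leaf — visit 39.
            Visit 8.
            At 8: go right to 38.
              At 38: no left child.
              Visit 38.
              At 38: go right to 29.
                29 is a leaf — visit 29.
    Visit 36.
    At 36: go right to 11.
      At 11: go left to 16.
        16 is a leaf — visit 16.
      Visit 11.
      At 11: no right child.
Visit 30.
At 30: no right child.
Full in-order sequence: 25, 31, 19, 21, 17, 4, 39, 8, 38, 29, 36, 16, 11, 30.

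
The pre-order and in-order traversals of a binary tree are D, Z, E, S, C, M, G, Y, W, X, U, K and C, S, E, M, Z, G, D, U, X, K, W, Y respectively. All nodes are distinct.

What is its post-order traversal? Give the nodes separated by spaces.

C S M E G Z U K X W Y D

The first element of pre-order is the root; it splits in-order into left and right subtrees.
Root D: left subtree has 6 nodes {C, S, E, M, Z, G}, right has 5 {U, X, K, W, Y}.
  Root Z: left subtree has 4 nodes {C, S, E, M}, right has 1 {G}.
    Root E: left subtree has 2 nodes {C, S}, right has 1 {M}.
      Root S: left subtree has 1 node {C}, right has 0 { }.
  Root Y: left subtree has 4 nodes {U, X, K, W}, right has 0 { }.
    Root W: left subtree has 3 nodes {U, X, K}, right has 0 { }.
      Root X: left subtree has 1 node {U}, right has 1 {K}.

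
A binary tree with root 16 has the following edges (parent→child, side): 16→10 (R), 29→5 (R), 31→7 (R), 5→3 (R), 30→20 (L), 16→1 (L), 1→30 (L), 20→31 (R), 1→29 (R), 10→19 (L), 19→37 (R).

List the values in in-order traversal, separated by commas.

In-order visits the left subtree, then the node, then the right subtree.
At 16: go left to 1.
  At 1: go left to 30.
    At 30: go left to 20.
      At 20: no left child.
      Visit 20.
      At 20: go right to 31.
        At 31: no left child.
        Visit 31.
        At 31: go right to 7.
          7 is a leaf — visit 7.
    Visit 30.
    At 30: no right child.
  Visit 1.
  At 1: go right to 29.
    At 29: no left child.
    Visit 29.
    At 29: go right to 5.
      At 5: no left child.
      Visit 5.
      At 5: go right to 3.
        3 is a leaf — visit 3.
Visit 16.
At 16: go right to 10.
  At 10: go left to 19.
    At 19: no left child.
    Visit 19.
    At 19: go right to 37.
      37 is a leaf — visit 37.
  Visit 10.
  At 10: no right child.

20, 31, 7, 30, 1, 29, 5, 3, 16, 19, 37, 10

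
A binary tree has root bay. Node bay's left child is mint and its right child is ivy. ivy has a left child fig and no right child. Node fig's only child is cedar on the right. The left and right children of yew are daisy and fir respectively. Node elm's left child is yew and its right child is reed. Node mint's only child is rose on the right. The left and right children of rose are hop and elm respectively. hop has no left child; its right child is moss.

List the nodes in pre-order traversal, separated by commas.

Pre-order visits the node, then its left subtree, then its right subtree.
Visit bay.
At bay: go left to mint.
  Visit mint.
  At mint: no left child.
  At mint: go right to rose.
    Visit rose.
    At rose: go left to hop.
      Visit hop.
      At hop: no left child.
      At hop: go right to moss.
        moss is a leaf — visit moss.
    At rose: go right to elm.
      Visit elm.
      At elm: go left to yew.
        Visit yew.
        At yew: go left to daisy.
          daisy is a leaf — visit daisy.
        At yew: go right to fir.
          fir is a leaf — visit fir.
      At elm: go right to reed.
        reed is a leaf — visit reed.
At bay: go right to ivy.
  Visit ivy.
  At ivy: go left to fig.
    Visit fig.
    At fig: no left child.
    At fig: go right to cedar.
      cedar is a leaf — visit cedar.
  At ivy: no right child.

bay, mint, rose, hop, moss, elm, yew, daisy, fir, reed, ivy, fig, cedar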